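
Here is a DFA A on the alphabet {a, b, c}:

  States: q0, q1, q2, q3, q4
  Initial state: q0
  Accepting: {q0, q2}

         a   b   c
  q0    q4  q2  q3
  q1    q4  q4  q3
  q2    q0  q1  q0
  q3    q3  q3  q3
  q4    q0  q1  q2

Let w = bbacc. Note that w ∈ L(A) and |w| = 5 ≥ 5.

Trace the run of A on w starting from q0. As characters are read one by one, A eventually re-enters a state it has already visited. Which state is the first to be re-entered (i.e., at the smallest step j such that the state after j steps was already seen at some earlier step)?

Run of A on w = b b a c c:
  step 0: q0  (start)
  step 1: q2  (read b: q0→q2)
  step 2: q1  (read b: q2→q1)
  step 3: q4  (read a: q1→q4)
  step 4: q2  (read c: q4→q2)   ← first repeat (q2 seen earlier)
  step 5: q0  (read c: q2→q0)

The earliest repeat is at step j = 4: A is in q2, which it already visited at step i = 1.
Since A has 5 states, any run of length ≥ 5 visits 5+1 states, so by pigeonhole some state repeats within the first 5 steps — that repeat gives the pumpable loop.

q2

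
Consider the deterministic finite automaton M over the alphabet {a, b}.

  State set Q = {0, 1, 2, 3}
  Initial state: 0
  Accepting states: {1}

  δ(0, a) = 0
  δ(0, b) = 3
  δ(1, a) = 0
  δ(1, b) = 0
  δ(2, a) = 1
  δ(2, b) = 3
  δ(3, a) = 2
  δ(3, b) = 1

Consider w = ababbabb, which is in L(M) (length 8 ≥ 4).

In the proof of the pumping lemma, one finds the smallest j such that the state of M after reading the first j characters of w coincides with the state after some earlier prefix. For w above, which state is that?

0

Run of M on w = a b a b b a b b:
  step 0: 0  (start)
  step 1: 0  (read a: 0→0)   ← first repeat (0 seen earlier)
  step 2: 3  (read b: 0→3)
  step 3: 2  (read a: 3→2)
  step 4: 3  (read b: 2→3)
  step 5: 1  (read b: 3→1)
  step 6: 0  (read a: 1→0)
  step 7: 3  (read b: 0→3)
  step 8: 1  (read b: 3→1)

The earliest repeat is at step j = 1: M is in 0, which it already visited at step i = 0.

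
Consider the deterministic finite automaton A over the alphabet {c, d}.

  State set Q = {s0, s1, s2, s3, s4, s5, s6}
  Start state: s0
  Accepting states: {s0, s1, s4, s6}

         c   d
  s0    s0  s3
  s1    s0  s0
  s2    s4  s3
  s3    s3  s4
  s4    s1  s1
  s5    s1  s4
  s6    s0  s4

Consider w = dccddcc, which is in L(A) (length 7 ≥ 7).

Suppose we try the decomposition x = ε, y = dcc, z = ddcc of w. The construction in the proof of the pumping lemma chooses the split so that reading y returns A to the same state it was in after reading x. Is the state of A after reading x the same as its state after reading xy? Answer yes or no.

Run of A on the first 3 characters of w = d c c:
  step 0: s0  (start)
  step 1: s3  (read d: s0→s3)
  step 2: s3  (read c: s3→s3)
  step 3: s3  (read c: s3→s3)

After x (step 0): s0. After xy (step 3): s3.
They differ (s0 ≠ s3), so y is not a cycle from the state after x; this split is not the one the pumping-lemma construction produces, and pumping y need not keep the string in L(A).

no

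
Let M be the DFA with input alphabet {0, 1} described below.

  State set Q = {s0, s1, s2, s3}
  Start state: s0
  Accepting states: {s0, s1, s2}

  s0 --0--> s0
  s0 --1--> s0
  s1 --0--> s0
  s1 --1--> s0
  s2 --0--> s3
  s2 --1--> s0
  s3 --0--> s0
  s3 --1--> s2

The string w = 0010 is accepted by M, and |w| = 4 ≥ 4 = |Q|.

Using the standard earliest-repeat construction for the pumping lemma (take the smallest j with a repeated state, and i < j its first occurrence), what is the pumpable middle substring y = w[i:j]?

Run of M on w = 0 0 1 0:
  step 0: s0  (start)
  step 1: s0  (read 0: s0→s0)   ← first repeat (s0 seen earlier)
  step 2: s0  (read 0: s0→s0)
  step 3: s0  (read 1: s0→s0)
  step 4: s0  (read 0: s0→s0)

So i = 0, j = 1, giving x = w[0:0] = ε, y = w[0:1] = 0, z = w[1:4] = 010.
Check: |xy| = 1 ≤ 4 and |y| = 1 ≥ 1. Reading y takes M from s0 back to s0, so every xyⁱz is accepted.
Since M has 4 states, any run of length ≥ 4 visits 4+1 states, so by pigeonhole some state repeats within the first 4 steps — that repeat gives the pumpable loop.

0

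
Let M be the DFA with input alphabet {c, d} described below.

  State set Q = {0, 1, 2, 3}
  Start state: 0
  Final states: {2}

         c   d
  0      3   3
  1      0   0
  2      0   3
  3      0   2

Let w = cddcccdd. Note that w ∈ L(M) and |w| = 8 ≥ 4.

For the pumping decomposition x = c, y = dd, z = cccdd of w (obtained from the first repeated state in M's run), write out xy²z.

xy^2z = c·dd·dd·cccdd = cddddcccdd.
Reading y = dd takes M from 3 back to 3, so after x·y·y the machine is still in 3, and z then leads to the accepting state 2. Hence cddddcccdd ∈ L(M).

cddddcccdd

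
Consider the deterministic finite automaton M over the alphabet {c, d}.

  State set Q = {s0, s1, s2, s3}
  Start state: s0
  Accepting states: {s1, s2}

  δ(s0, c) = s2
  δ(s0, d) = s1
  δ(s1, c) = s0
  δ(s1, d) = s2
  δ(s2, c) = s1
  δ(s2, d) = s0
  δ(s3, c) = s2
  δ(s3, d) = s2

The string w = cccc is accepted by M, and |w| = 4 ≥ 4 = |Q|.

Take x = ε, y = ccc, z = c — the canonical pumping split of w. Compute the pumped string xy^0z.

xy⁰z = xz = ε·c = c.
Reading y = ccc takes M from s0 back to s0, so after x the machine is still in s0, and z then leads to the accepting state s2. Hence c ∈ L(M).

c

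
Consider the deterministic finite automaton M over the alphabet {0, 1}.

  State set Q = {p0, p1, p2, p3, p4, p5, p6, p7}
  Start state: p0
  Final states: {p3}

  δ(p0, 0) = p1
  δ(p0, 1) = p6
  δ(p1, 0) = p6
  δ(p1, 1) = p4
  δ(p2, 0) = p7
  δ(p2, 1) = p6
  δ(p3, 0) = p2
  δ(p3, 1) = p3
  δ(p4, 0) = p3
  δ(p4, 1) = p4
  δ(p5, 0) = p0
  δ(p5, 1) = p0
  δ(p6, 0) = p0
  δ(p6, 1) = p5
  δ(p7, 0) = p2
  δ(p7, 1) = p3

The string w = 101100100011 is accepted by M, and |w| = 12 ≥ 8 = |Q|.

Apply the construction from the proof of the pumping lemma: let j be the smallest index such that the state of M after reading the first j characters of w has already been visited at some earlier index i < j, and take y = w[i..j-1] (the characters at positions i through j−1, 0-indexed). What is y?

State sequence: p0 -1-> p6 -0-> p0 -1-> p6 -1-> p5 -0-> p0 -0-> p1 -1-> p4 -0-> p3 -0-> p2 -0-> p7 -1-> p3 -1-> p3
First repeat at step 2: p0 was already visited.

So i = 0, j = 2, giving x = w[0:0] = ε, y = w[0:2] = 10, z = w[2:12] = 1100100011.
Check: |xy| = 2 ≤ 8 and |y| = 2 ≥ 1. Reading y takes M from p0 back to p0, so every xyⁱz is accepted.
The DFA has 8 states, so the proof of the pumping lemma guarantees a repeated state among the first 8+1 visited; the segment between the two visits is the pumpable y.

10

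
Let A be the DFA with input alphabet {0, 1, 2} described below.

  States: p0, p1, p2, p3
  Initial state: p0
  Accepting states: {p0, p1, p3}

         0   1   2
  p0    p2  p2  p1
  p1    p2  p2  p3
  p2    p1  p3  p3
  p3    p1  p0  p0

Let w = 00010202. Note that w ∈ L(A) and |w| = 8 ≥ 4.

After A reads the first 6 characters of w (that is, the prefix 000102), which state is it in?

Run of A on the first 6 characters of w = 0 0 0 1 0 2:
  step 0: p0  (start)
  step 1: p2  (read 0: p0→p2)
  step 2: p1  (read 0: p2→p1)
  step 3: p2  (read 0: p1→p2)
  step 4: p3  (read 1: p2→p3)
  step 5: p1  (read 0: p3→p1)
  step 6: p3  (read 2: p1→p3)

After reading 6 characters, A is in state p3.

p3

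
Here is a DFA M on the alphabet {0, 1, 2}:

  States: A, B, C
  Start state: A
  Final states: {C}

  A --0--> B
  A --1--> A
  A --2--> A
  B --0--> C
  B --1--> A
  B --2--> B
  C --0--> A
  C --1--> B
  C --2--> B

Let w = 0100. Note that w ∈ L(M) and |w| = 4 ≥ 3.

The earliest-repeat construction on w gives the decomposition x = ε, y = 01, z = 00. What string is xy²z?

xy^2z = ε·01·01·00 = 010100.
Reading y = 01 takes M from A back to A, so after x·y·y the machine is still in A, and z then leads to the accepting state C. Hence 010100 ∈ L(M).

010100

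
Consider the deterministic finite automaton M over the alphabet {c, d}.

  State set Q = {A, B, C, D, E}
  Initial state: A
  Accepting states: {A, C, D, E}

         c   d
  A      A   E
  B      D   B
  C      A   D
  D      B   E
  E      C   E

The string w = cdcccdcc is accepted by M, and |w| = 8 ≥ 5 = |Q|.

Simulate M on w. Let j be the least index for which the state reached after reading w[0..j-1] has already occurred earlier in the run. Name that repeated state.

A

Run of M on w = c d c c c d c c:
  step 0: A  (start)
  step 1: A  (read c: A→A)   ← first repeat (A seen earlier)
  step 2: E  (read d: A→E)
  step 3: C  (read c: E→C)
  step 4: A  (read c: C→A)
  step 5: A  (read c: A→A)
  step 6: E  (read d: A→E)
  step 7: C  (read c: E→C)
  step 8: A  (read c: C→A)

The earliest repeat is at step j = 1: M is in A, which it already visited at step i = 0.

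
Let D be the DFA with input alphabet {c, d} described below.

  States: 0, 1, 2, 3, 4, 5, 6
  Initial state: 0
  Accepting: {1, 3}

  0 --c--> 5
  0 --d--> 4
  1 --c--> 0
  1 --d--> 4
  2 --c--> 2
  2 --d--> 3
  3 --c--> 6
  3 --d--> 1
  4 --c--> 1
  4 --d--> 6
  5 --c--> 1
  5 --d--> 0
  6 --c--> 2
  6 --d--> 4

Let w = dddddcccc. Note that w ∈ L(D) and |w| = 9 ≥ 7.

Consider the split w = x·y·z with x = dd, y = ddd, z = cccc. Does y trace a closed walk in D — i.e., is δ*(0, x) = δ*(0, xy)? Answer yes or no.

State sequence: 0 -d-> 4 -d-> 6 -d-> 4 -d-> 6 -d-> 4

After x (step 2): 6. After xy (step 5): 4.
They differ (6 ≠ 4), so y is not a cycle from the state after x; this split is not the one the pumping-lemma construction produces, and pumping y need not keep the string in L(D).

no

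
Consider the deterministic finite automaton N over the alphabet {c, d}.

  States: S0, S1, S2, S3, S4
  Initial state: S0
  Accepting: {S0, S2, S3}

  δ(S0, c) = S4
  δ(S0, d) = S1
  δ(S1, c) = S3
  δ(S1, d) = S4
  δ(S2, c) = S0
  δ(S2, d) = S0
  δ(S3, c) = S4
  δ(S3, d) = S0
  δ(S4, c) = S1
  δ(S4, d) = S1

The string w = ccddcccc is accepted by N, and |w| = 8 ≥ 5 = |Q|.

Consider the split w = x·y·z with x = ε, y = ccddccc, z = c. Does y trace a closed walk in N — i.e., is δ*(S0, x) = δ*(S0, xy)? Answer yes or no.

State sequence: S0 -c-> S4 -c-> S1 -d-> S4 -d-> S1 -c-> S3 -c-> S4 -c-> S1

After x (step 0): S0. After xy (step 7): S1.
They differ (S0 ≠ S1), so y is not a cycle from the state after x; this split is not the one the pumping-lemma construction produces, and pumping y need not keep the string in L(N).

no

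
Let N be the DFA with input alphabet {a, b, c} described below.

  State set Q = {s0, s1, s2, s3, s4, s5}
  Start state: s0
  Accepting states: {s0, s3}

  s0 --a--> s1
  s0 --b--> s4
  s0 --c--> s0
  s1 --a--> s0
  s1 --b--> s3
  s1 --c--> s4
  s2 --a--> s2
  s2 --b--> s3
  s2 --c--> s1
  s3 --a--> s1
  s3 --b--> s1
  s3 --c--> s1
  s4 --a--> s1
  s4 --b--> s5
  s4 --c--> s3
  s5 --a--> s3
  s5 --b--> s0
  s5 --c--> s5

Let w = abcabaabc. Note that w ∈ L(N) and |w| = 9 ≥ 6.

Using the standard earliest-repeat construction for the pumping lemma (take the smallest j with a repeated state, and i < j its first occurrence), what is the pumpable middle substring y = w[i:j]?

bc

State sequence: s0 -a-> s1 -b-> s3 -c-> s1 -a-> s0 -b-> s4 -a-> s1 -a-> s0 -b-> s4 -c-> s3
First repeat at step 3: s1 was already visited.

So i = 1, j = 3, giving x = w[0:1] = a, y = w[1:3] = bc, z = w[3:9] = abaabc.
Check: |xy| = 3 ≤ 6 and |y| = 2 ≥ 1. Reading y takes N from s1 back to s1, so every xyⁱz is accepted.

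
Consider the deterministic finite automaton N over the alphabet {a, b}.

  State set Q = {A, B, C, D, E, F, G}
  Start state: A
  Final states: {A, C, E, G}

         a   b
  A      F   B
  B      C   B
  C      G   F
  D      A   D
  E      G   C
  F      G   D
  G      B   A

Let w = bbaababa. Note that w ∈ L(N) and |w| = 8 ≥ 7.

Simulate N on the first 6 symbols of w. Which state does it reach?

State sequence: A -b-> B -b-> B -a-> C -a-> G -b-> A -a-> F

After reading 6 characters, N is in state F.
(This kind of state-tracing is the core of the pumping-lemma construction: with 7 states, pigeonhole forces a repeat within the first 7 steps.)

F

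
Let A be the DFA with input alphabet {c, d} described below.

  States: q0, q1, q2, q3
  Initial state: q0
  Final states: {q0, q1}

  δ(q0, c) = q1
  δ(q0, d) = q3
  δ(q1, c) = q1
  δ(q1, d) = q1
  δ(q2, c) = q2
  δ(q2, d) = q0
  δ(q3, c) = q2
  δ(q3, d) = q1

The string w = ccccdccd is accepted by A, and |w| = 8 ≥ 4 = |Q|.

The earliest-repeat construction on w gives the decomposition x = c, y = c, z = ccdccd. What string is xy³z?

xy^3z = c·c·c·c·ccdccd = ccccccdccd.
Reading y = c takes A from q1 back to q1, so after x·y·y·y the machine is still in q1, and z then leads to the accepting state q1. Hence ccccccdccd ∈ L(A).

ccccccdccd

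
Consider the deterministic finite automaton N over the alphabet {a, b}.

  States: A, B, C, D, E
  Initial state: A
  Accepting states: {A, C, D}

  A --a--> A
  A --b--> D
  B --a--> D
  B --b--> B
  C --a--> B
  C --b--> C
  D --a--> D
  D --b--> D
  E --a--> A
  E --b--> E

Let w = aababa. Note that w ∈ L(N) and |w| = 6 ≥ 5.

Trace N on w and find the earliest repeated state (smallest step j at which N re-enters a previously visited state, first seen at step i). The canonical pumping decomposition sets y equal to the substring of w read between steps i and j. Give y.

State sequence: A -a-> A -a-> A -b-> D -a-> D -b-> D -a-> D
First repeat at step 1: A was already visited.

So i = 0, j = 1, giving x = w[0:0] = ε, y = w[0:1] = a, z = w[1:6] = ababa.
Check: |xy| = 1 ≤ 5 and |y| = 1 ≥ 1. Reading y takes N from A back to A, so every xyⁱz is accepted.

a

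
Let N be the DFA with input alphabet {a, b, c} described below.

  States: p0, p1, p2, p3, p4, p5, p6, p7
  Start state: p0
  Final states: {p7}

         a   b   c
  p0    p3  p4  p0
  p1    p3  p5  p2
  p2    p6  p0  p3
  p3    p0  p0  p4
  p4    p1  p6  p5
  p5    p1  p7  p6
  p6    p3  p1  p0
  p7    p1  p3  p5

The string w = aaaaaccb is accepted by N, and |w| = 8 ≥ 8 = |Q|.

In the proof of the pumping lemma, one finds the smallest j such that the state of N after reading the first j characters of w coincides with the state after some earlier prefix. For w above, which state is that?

State sequence: p0 -a-> p3 -a-> p0 -a-> p3 -a-> p0 -a-> p3 -c-> p4 -c-> p5 -b-> p7
First repeat at step 2: p0 was already visited.

The earliest repeat is at step j = 2: N is in p0, which it already visited at step i = 0.

p0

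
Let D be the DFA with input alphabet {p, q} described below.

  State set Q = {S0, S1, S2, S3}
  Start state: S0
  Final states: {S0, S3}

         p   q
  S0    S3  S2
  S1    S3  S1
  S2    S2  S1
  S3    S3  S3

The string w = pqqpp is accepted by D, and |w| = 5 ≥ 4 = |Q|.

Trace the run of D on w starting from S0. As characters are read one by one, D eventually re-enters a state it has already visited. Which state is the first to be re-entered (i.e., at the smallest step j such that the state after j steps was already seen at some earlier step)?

State sequence: S0 -p-> S3 -q-> S3 -q-> S3 -p-> S3 -p-> S3
First repeat at step 2: S3 was already visited.

The earliest repeat is at step j = 2: D is in S3, which it already visited at step i = 1.
Pumping length from the standard proof: p = 4 (the number of states). The repeated state found above gives |xy| = j ≤ 4 and |y| = j − i ≥ 1.

S3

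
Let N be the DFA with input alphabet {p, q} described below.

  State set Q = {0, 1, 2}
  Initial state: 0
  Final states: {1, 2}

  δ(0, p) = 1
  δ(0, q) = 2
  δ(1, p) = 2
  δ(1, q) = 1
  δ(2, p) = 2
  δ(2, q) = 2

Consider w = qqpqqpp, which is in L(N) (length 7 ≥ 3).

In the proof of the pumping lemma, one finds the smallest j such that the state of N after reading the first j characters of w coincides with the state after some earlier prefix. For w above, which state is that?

2

Run of N on w = q q p q q p p:
  step 0: 0  (start)
  step 1: 2  (read q: 0→2)
  step 2: 2  (read q: 2→2)   ← first repeat (2 seen earlier)
  step 3: 2  (read p: 2→2)
  step 4: 2  (read q: 2→2)
  step 5: 2  (read q: 2→2)
  step 6: 2  (read p: 2→2)
  step 7: 2  (read p: 2→2)

The earliest repeat is at step j = 2: N is in 2, which it already visited at step i = 1.
The DFA has 3 states, so the proof of the pumping lemma guarantees a repeated state among the first 3+1 visited; the segment between the two visits is the pumpable y.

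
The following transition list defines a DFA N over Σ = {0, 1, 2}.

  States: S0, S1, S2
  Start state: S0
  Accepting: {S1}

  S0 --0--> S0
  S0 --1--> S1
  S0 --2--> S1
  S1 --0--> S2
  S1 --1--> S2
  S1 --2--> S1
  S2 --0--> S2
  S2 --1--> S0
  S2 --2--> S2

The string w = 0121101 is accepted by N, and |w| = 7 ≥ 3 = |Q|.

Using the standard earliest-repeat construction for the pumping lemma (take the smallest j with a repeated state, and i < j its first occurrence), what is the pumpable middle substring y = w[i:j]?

Run of N on w = 0 1 2 1 1 0 1:
  step 0: S0  (start)
  step 1: S0  (read 0: S0→S0)   ← first repeat (S0 seen earlier)
  step 2: S1  (read 1: S0→S1)
  step 3: S1  (read 2: S1→S1)
  step 4: S2  (read 1: S1→S2)
  step 5: S0  (read 1: S2→S0)
  step 6: S0  (read 0: S0→S0)
  step 7: S1  (read 1: S0→S1)

So i = 0, j = 1, giving x = w[0:0] = ε, y = w[0:1] = 0, z = w[1:7] = 121101.
Check: |xy| = 1 ≤ 3 and |y| = 1 ≥ 1. Reading y takes N from S0 back to S0, so every xyⁱz is accepted.
Since N has 3 states, any run of length ≥ 3 visits 3+1 states, so by pigeonhole some state repeats within the first 3 steps — that repeat gives the pumpable loop.

0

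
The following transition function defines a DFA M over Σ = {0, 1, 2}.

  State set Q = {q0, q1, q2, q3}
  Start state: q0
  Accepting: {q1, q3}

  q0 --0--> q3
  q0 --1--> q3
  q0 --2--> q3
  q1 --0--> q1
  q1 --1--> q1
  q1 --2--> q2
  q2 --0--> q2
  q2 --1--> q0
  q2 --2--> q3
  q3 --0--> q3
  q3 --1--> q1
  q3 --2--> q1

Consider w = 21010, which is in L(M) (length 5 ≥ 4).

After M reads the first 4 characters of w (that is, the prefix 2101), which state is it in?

q1

State sequence: q0 -2-> q3 -1-> q1 -0-> q1 -1-> q1

After reading 4 characters, M is in state q1.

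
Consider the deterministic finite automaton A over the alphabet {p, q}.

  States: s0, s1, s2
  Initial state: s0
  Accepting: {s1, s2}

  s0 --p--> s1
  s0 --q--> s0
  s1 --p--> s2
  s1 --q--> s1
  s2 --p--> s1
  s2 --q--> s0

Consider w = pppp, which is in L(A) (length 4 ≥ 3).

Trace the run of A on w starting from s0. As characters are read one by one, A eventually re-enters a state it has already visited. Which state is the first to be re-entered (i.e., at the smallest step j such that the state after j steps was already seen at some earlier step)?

State sequence: s0 -p-> s1 -p-> s2 -p-> s1 -p-> s2
First repeat at step 3: s1 was already visited.

The earliest repeat is at step j = 3: A is in s1, which it already visited at step i = 1.
Pumping length from the standard proof: p = 3 (the number of states). The repeated state found above gives |xy| = j ≤ 3 and |y| = j − i ≥ 1.

s1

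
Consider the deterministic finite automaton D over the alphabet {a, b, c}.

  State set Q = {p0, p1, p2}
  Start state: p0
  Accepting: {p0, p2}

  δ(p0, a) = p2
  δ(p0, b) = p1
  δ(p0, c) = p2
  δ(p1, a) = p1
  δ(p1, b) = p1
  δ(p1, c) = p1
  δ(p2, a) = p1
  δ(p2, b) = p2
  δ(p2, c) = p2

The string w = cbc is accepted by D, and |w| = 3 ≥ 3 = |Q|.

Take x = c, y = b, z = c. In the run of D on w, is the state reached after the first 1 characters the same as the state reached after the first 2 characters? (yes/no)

yes

State sequence: p0 -c-> p2 -b-> p2

After x (step 1): p2. After xy (step 2): p2.
They match, so y = b drives D around a cycle from p2 back to itself; pumping y any number of times keeps D in p2 before reading z, and xyⁱz ∈ L(D) for every i ≥ 0.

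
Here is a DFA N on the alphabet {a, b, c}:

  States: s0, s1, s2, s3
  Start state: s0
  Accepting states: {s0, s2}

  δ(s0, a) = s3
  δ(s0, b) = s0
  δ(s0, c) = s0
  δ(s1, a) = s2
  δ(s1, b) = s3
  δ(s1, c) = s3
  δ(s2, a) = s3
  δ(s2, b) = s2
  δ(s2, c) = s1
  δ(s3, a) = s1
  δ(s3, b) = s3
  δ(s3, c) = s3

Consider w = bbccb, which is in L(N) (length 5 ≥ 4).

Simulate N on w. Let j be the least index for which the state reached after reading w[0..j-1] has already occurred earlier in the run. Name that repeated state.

s0

Run of N on w = b b c c b:
  step 0: s0  (start)
  step 1: s0  (read b: s0→s0)   ← first repeat (s0 seen earlier)
  step 2: s0  (read b: s0→s0)
  step 3: s0  (read c: s0→s0)
  step 4: s0  (read c: s0→s0)
  step 5: s0  (read b: s0→s0)

The earliest repeat is at step j = 1: N is in s0, which it already visited at step i = 0.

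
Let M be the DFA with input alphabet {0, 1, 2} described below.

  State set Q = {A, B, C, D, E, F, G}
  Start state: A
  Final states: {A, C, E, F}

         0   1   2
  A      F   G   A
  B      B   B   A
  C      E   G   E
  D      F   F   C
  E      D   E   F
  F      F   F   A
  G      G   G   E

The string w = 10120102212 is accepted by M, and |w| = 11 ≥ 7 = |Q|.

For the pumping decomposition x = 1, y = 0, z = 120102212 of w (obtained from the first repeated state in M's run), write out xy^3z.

xy^3z = 1·0·0·0·120102212 = 1000120102212.
Reading y = 0 takes M from G back to G, so after x·y·y·y the machine is still in G, and z then leads to the accepting state E. Hence 1000120102212 ∈ L(M).

1000120102212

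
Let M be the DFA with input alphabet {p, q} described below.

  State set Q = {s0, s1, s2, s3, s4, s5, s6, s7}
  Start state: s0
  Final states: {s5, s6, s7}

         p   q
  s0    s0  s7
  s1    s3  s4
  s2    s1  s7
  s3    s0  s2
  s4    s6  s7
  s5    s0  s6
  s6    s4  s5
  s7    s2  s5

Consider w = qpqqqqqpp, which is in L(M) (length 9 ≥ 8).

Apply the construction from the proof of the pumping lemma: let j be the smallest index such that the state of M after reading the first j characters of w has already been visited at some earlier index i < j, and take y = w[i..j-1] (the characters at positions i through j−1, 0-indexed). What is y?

Run of M on w = q p q q q q q p p:
  step 0: s0  (start)
  step 1: s7  (read q: s0→s7)
  step 2: s2  (read p: s7→s2)
  step 3: s7  (read q: s2→s7)   ← first repeat (s7 seen earlier)
  step 4: s5  (read q: s7→s5)
  step 5: s6  (read q: s5→s6)
  step 6: s5  (read q: s6→s5)
  step 7: s6  (read q: s5→s6)
  step 8: s4  (read p: s6→s4)
  step 9: s6  (read p: s4→s6)

So i = 1, j = 3, giving x = w[0:1] = q, y = w[1:3] = pq, z = w[3:9] = qqqqpp.
Check: |xy| = 3 ≤ 8 and |y| = 2 ≥ 1. Reading y takes M from s7 back to s7, so every xyⁱz is accepted.
The DFA has 8 states, so the proof of the pumping lemma guarantees a repeated state among the first 8+1 visited; the segment between the two visits is the pumpable y.

pq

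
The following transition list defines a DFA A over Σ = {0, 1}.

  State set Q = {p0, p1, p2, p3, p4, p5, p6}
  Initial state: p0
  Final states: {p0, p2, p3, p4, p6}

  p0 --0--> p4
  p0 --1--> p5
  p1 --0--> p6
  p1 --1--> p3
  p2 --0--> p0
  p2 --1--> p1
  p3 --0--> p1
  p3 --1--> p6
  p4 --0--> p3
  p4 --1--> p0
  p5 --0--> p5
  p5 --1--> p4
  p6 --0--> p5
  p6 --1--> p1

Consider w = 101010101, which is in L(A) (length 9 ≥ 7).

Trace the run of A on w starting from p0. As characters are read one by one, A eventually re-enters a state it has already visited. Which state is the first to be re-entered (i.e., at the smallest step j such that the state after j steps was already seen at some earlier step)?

Run of A on w = 1 0 1 0 1 0 1 0 1:
  step 0: p0  (start)
  step 1: p5  (read 1: p0→p5)
  step 2: p5  (read 0: p5→p5)   ← first repeat (p5 seen earlier)
  step 3: p4  (read 1: p5→p4)
  step 4: p3  (read 0: p4→p3)
  step 5: p6  (read 1: p3→p6)
  step 6: p5  (read 0: p6→p5)
  step 7: p4  (read 1: p5→p4)
  step 8: p3  (read 0: p4→p3)
  step 9: p6  (read 1: p3→p6)

The earliest repeat is at step j = 2: A is in p5, which it already visited at step i = 1.

p5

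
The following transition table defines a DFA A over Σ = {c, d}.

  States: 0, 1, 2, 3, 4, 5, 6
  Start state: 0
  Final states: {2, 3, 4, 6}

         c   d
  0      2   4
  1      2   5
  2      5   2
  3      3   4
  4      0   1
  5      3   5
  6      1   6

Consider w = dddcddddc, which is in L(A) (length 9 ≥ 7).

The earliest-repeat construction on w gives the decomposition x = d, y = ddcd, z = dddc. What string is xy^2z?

dddcdddcddddc

xy^2z = d·ddcd·ddcd·dddc = dddcdddcddddc.
Reading y = ddcd takes A from 4 back to 4, so after x·y·y the machine is still in 4, and z then leads to the accepting state 3. Hence dddcdddcddddc ∈ L(A).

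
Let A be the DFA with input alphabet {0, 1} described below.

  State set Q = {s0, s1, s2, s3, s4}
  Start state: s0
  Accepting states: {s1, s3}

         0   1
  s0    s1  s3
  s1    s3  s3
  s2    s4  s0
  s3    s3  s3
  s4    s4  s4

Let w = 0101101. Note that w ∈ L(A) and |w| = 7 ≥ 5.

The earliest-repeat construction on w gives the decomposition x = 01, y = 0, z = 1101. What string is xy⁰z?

xy⁰z = xz = 01·1101 = 011101.
Reading y = 0 takes A from s3 back to s3, so after x the machine is still in s3, and z then leads to the accepting state s3. Hence 011101 ∈ L(A).

011101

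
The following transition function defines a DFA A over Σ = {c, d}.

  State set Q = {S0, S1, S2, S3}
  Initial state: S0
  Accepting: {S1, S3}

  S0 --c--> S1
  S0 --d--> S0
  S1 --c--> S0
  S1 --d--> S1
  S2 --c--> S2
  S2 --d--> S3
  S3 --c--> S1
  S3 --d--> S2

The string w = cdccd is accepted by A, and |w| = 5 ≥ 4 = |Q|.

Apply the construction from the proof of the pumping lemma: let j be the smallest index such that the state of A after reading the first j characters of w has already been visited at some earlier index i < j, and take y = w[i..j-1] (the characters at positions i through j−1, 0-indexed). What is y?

Run of A on w = c d c c d:
  step 0: S0  (start)
  step 1: S1  (read c: S0→S1)
  step 2: S1  (read d: S1→S1)   ← first repeat (S1 seen earlier)
  step 3: S0  (read c: S1→S0)
  step 4: S1  (read c: S0→S1)
  step 5: S1  (read d: S1→S1)

So i = 1, j = 2, giving x = w[0:1] = c, y = w[1:2] = d, z = w[2:5] = ccd.
Check: |xy| = 2 ≤ 4 and |y| = 1 ≥ 1. Reading y takes A from S1 back to S1, so every xyⁱz is accepted.

d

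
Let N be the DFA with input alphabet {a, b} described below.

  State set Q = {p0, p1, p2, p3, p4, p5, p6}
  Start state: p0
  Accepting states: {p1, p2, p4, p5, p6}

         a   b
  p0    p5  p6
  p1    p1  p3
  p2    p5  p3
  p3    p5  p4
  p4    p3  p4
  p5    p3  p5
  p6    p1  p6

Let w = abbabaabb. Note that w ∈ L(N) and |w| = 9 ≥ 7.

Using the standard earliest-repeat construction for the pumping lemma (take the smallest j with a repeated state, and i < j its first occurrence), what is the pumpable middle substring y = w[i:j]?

Run of N on w = a b b a b a a b b:
  step 0: p0  (start)
  step 1: p5  (read a: p0→p5)
  step 2: p5  (read b: p5→p5)   ← first repeat (p5 seen earlier)
  step 3: p5  (read b: p5→p5)
  step 4: p3  (read a: p5→p3)
  step 5: p4  (read b: p3→p4)
  step 6: p3  (read a: p4→p3)
  step 7: p5  (read a: p3→p5)
  step 8: p5  (read b: p5→p5)
  step 9: p5  (read b: p5→p5)

So i = 1, j = 2, giving x = w[0:1] = a, y = w[1:2] = b, z = w[2:9] = babaabb.
Check: |xy| = 2 ≤ 7 and |y| = 1 ≥ 1. Reading y takes N from p5 back to p5, so every xyⁱz is accepted.

b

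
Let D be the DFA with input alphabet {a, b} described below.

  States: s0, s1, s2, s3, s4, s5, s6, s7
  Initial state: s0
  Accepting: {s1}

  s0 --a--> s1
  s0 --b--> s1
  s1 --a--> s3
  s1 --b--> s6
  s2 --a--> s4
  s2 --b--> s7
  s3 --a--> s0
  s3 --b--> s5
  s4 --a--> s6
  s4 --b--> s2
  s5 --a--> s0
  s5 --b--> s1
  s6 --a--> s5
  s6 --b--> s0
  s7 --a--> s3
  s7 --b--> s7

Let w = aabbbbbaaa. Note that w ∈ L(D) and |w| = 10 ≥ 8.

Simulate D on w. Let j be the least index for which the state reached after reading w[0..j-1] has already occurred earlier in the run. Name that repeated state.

Run of D on w = a a b b b b b a a a:
  step 0: s0  (start)
  step 1: s1  (read a: s0→s1)
  step 2: s3  (read a: s1→s3)
  step 3: s5  (read b: s3→s5)
  step 4: s1  (read b: s5→s1)   ← first repeat (s1 seen earlier)
  step 5: s6  (read b: s1→s6)
  step 6: s0  (read b: s6→s0)
  step 7: s1  (read b: s0→s1)
  step 8: s3  (read a: s1→s3)
  step 9: s0  (read a: s3→s0)
  step 10: s1  (read a: s0→s1)

The earliest repeat is at step j = 4: D is in s1, which it already visited at step i = 1.
With |Q| = 8, pigeonhole forces a state repeat no later than step 8; the substring read between the first and second visits to that state can be pumped.

s1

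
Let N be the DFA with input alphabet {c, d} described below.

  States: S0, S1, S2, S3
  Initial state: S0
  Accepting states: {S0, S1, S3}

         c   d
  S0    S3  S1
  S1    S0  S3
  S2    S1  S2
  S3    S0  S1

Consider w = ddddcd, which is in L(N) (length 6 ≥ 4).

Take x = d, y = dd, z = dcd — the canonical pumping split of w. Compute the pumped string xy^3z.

xy^3z = d·dd·dd·dd·dcd = ddddddddcd.
Reading y = dd takes N from S1 back to S1, so after x·y·y·y the machine is still in S1, and z then leads to the accepting state S1. Hence ddddddddcd ∈ L(N).

ddddddddcd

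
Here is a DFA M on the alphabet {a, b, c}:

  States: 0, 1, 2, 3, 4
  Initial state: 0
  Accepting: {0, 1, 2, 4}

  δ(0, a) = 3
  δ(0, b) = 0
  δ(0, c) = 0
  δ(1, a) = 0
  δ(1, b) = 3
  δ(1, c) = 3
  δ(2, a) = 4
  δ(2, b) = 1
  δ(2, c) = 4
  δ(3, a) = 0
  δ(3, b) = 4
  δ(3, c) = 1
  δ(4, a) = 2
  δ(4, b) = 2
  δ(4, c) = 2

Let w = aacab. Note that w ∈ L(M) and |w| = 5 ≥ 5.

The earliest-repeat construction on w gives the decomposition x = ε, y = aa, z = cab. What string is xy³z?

xy^3z = ε·aa·aa·aa·cab = aaaaaacab.
Reading y = aa takes M from 0 back to 0, so after x·y·y·y the machine is still in 0, and z then leads to the accepting state 4. Hence aaaaaacab ∈ L(M).

aaaaaacab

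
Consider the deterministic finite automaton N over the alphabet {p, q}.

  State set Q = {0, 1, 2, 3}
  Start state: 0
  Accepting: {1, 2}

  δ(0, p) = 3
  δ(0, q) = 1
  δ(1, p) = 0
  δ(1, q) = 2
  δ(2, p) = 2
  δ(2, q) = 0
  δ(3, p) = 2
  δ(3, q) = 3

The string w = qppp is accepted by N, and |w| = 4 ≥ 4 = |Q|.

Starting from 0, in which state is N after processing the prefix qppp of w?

Run of N on the first 4 characters of w = q p p p:
  step 0: 0  (start)
  step 1: 1  (read q: 0→1)
  step 2: 0  (read p: 1→0)
  step 3: 3  (read p: 0→3)
  step 4: 2  (read p: 3→2)

After reading 4 characters, N is in state 2.
(This kind of state-tracing is the core of the pumping-lemma construction: with 4 states, pigeonhole forces a repeat within the first 4 steps.)

2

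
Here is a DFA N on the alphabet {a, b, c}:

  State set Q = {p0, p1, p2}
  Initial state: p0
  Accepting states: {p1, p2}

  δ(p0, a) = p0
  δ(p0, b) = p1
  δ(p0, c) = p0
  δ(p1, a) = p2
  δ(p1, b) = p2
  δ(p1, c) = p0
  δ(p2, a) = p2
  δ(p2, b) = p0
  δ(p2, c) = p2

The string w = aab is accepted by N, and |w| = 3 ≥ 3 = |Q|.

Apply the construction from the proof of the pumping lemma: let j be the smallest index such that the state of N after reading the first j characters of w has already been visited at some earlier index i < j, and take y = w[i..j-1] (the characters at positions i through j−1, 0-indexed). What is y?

State sequence: p0 -a-> p0 -a-> p0 -b-> p1
First repeat at step 1: p0 was already visited.

So i = 0, j = 1, giving x = w[0:0] = ε, y = w[0:1] = a, z = w[1:3] = ab.
Check: |xy| = 1 ≤ 3 and |y| = 1 ≥ 1. Reading y takes N from p0 back to p0, so every xyⁱz is accepted.
Since N has 3 states, any run of length ≥ 3 visits 3+1 states, so by pigeonhole some state repeats within the first 3 steps — that repeat gives the pumpable loop.

a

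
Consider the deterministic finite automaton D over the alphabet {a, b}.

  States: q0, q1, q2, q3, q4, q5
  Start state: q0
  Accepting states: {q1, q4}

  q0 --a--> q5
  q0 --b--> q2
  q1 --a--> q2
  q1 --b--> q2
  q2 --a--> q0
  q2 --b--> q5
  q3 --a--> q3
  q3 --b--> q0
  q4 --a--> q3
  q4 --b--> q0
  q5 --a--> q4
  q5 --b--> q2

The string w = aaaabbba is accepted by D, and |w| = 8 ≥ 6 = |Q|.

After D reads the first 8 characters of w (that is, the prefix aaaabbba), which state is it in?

q4

Run of D on the first 8 characters of w = a a a a b b b a:
  step 0: q0  (start)
  step 1: q5  (read a: q0→q5)
  step 2: q4  (read a: q5→q4)
  step 3: q3  (read a: q4→q3)
  step 4: q3  (read a: q3→q3)
  step 5: q0  (read b: q3→q0)
  step 6: q2  (read b: q0→q2)
  step 7: q5  (read b: q2→q5)
  step 8: q4  (read a: q5→q4)

After reading 8 characters, D is in state q4.
(This kind of state-tracing is the core of the pumping-lemma construction: with 6 states, pigeonhole forces a repeat within the first 6 steps.)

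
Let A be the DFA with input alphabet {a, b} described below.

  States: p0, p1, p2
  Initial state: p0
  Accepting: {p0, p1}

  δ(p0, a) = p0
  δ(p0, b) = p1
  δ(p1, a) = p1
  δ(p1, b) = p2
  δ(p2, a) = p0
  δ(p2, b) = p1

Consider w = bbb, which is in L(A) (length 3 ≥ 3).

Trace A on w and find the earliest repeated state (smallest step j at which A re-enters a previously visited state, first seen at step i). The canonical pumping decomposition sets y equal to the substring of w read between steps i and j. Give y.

Run of A on w = b b b:
  step 0: p0  (start)
  step 1: p1  (read b: p0→p1)
  step 2: p2  (read b: p1→p2)
  step 3: p1  (read b: p2→p1)   ← first repeat (p1 seen earlier)

So i = 1, j = 3, giving x = w[0:1] = b, y = w[1:3] = bb, z = w[3:3] = ε.
Check: |xy| = 3 ≤ 3 and |y| = 2 ≥ 1. Reading y takes A from p1 back to p1, so every xyⁱz is accepted.
Since A has 3 states, any run of length ≥ 3 visits 3+1 states, so by pigeonhole some state repeats within the first 3 steps — that repeat gives the pumpable loop.

bb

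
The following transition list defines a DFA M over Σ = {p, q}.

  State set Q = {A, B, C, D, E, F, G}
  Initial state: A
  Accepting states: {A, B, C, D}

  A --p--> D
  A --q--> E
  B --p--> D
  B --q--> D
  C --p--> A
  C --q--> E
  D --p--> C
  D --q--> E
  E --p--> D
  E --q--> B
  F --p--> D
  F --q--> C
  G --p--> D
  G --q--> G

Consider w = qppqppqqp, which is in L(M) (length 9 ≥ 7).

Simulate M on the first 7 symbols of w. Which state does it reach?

E

State sequence: A -q-> E -p-> D -p-> C -q-> E -p-> D -p-> C -q-> E

After reading 7 characters, M is in state E.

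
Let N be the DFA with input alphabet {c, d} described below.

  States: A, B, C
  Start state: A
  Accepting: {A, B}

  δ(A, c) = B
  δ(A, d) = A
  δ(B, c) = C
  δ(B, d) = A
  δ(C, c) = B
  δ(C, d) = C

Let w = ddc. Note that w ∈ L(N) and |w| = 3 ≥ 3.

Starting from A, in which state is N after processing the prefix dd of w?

Run of N on the first 2 characters of w = d d:
  step 0: A  (start)
  step 1: A  (read d: A→A)
  step 2: A  (read d: A→A)

After reading 2 characters, N is in state A.
(This kind of state-tracing is the core of the pumping-lemma construction: with 3 states, pigeonhole forces a repeat within the first 3 steps.)

A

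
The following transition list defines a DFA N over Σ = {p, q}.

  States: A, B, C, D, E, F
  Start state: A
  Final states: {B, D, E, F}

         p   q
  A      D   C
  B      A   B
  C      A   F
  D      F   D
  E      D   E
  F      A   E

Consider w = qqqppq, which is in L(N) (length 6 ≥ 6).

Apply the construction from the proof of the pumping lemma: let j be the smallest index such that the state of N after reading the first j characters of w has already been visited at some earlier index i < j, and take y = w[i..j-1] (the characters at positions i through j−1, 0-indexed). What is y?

Run of N on w = q q q p p q:
  step 0: A  (start)
  step 1: C  (read q: A→C)
  step 2: F  (read q: C→F)
  step 3: E  (read q: F→E)
  step 4: D  (read p: E→D)
  step 5: F  (read p: D→F)   ← first repeat (F seen earlier)
  step 6: E  (read q: F→E)

So i = 2, j = 5, giving x = w[0:2] = qq, y = w[2:5] = qpp, z = w[5:6] = q.
Check: |xy| = 5 ≤ 6 and |y| = 3 ≥ 1. Reading y takes N from F back to F, so every xyⁱz is accepted.

qpp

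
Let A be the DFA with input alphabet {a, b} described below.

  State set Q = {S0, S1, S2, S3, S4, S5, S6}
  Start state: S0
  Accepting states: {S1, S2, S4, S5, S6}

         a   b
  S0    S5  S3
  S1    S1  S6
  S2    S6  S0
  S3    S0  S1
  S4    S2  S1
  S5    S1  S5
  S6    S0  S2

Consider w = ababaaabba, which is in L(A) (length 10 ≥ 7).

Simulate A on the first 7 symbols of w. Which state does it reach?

Run of A on the first 7 characters of w = a b a b a a a:
  step 0: S0  (start)
  step 1: S5  (read a: S0→S5)
  step 2: S5  (read b: S5→S5)
  step 3: S1  (read a: S5→S1)
  step 4: S6  (read b: S1→S6)
  step 5: S0  (read a: S6→S0)
  step 6: S5  (read a: S0→S5)
  step 7: S1  (read a: S5→S1)

After reading 7 characters, A is in state S1.

S1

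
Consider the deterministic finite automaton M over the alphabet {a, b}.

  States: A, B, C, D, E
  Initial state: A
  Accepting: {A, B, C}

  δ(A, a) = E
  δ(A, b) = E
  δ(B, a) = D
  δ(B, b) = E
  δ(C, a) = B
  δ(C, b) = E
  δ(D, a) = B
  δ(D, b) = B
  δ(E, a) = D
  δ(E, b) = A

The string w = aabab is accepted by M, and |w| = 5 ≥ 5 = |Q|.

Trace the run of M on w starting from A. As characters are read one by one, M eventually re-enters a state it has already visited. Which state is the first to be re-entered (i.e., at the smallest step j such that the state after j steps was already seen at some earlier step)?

Run of M on w = a a b a b:
  step 0: A  (start)
  step 1: E  (read a: A→E)
  step 2: D  (read a: E→D)
  step 3: B  (read b: D→B)
  step 4: D  (read a: B→D)   ← first repeat (D seen earlier)
  step 5: B  (read b: D→B)

The earliest repeat is at step j = 4: M is in D, which it already visited at step i = 2.

D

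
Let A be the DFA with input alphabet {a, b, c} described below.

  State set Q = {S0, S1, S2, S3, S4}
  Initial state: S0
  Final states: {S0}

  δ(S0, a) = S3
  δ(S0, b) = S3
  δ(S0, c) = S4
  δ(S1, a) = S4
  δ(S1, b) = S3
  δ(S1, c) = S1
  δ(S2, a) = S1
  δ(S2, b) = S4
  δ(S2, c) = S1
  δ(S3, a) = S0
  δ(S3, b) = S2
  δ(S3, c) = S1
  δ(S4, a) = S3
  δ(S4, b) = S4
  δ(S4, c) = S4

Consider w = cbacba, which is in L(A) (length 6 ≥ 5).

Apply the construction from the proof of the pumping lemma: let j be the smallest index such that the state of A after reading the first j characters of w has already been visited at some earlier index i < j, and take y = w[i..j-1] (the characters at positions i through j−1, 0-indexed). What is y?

Run of A on w = c b a c b a:
  step 0: S0  (start)
  step 1: S4  (read c: S0→S4)
  step 2: S4  (read b: S4→S4)   ← first repeat (S4 seen earlier)
  step 3: S3  (read a: S4→S3)
  step 4: S1  (read c: S3→S1)
  step 5: S3  (read b: S1→S3)
  step 6: S0  (read a: S3→S0)

So i = 1, j = 2, giving x = w[0:1] = c, y = w[1:2] = b, z = w[2:6] = acba.
Check: |xy| = 2 ≤ 5 and |y| = 1 ≥ 1. Reading y takes A from S4 back to S4, so every xyⁱz is accepted.

b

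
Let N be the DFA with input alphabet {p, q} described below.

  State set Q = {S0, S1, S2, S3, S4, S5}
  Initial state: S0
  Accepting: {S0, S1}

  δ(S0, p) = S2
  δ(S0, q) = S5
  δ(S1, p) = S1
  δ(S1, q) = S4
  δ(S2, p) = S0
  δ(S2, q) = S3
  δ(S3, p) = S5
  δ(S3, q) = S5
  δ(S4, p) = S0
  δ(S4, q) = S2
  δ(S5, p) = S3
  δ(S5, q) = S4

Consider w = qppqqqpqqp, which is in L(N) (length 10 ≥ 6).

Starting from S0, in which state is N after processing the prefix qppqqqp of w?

S5

Run of N on the first 7 characters of w = q p p q q q p:
  step 0: S0  (start)
  step 1: S5  (read q: S0→S5)
  step 2: S3  (read p: S5→S3)
  step 3: S5  (read p: S3→S5)
  step 4: S4  (read q: S5→S4)
  step 5: S2  (read q: S4→S2)
  step 6: S3  (read q: S2→S3)
  step 7: S5  (read p: S3→S5)

After reading 7 characters, N is in state S5.
(This kind of state-tracing is the core of the pumping-lemma construction: with 6 states, pigeonhole forces a repeat within the first 6 steps.)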